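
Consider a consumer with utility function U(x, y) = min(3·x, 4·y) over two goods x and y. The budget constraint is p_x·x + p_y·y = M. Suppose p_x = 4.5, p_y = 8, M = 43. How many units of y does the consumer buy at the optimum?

y* = 3.0714

Here 4·4.5 + 3·8 = 42, giving y* = 3.0714.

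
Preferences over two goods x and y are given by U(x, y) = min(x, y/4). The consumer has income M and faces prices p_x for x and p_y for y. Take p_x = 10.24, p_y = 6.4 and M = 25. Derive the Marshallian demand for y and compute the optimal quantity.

With perfect complements, no substitution: consume in ratio x:y = 1:4.
Budget: p_x·x + p_y·4·x = M, so (p_x + 4·p_y)·x = M.
Demand: x*(p_x,p_y,M) = M/(p_x + 4·p_y), y* = 4·M/(p_x + 4·p_y).
Here 10.24 + 4·6.4 = 35.84, giving y* = 2.7902.

y* = 2.7902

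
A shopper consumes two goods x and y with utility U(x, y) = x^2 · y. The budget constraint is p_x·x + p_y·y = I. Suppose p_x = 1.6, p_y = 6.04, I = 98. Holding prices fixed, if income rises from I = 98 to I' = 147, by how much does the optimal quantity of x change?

Tangency: MRS = 2·y/x = p_x/p_y.
Rearranging, p_y·y = (1/2)·p_x·x. Substituting into the budget gives p_x·x·(1 + (1/2)) = I.
Demand: x*(p_x,p_y,I) = 2/3·I/p_x and y* = 1/3·I/p_y.
At p_x=1.6, p_y=6.04, I=98: x* = 2/3·98/1.6 = 40.8333.
At I' = 147: x* = 61.25. Change: 61.25 − 40.8333 = 20.4167.

Δx* = 20.4167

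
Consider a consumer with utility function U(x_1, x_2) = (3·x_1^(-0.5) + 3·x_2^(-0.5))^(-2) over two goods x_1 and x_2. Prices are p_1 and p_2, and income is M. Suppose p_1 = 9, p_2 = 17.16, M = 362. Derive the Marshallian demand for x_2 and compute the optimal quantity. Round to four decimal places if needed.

x_2* = 11.6779

MRS = MU_x_1/MU_x_2 = (x_2/x_1)^(1.5). Set equal to p_1/p_2.
Hence x_2/x_1 = (p_1/p_2)^(1/(1.5)), i.e. raised to the 2/3 power.
With the ratio pinned down, the budget gives x_1* = M/(p_1 + p_2·(x_2/x_1)) and x_2* = (x_2/x_1)·x_1*.
Numerically x_2/x_1 = 0.650355, so x_1* = 362/(9 + 17.16·0.650355) = 17.9563 and x_2* = 0.650355·17.9563 = 11.6779.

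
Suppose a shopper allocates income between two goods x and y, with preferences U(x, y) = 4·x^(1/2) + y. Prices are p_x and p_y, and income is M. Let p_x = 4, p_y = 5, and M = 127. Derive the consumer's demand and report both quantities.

x* = 6.25, y* = 20.4

Utility is quasi-linear in y; the FOC for x is 2/√x = p_x/p_y.
Thus x* = (2·p_y/p_x)² — independent of M — with the rest of income spent on y.
Plugging in: x* = (2·5/4)² = 6.25, y* = 20.4.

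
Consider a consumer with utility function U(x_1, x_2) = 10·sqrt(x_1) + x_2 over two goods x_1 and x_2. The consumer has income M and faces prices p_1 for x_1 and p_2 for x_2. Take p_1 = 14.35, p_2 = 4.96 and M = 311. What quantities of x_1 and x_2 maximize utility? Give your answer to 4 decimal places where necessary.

x_1* = 2.9868, x_2* = 54.0605

Set MRS = p_1/p_2: 5·x_1^(−1/2) = p_1/p_2.
Solve: √x_1 = 5·p_2/p_1, so x_1*(p_1,p_2) = (5·p_2/p_1)², and x_2* = (M − p_1·x_1*)/p_2.
Plugging in: x_1* = (5·4.96/14.35)² = 2.9868, x_2* = 54.0605.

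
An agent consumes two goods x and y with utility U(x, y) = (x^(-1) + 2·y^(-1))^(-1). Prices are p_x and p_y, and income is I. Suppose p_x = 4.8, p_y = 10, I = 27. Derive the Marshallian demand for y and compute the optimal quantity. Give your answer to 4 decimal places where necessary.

Substitute y = (y/x)·x into the budget: x* = I/(p_x + p_y·(y/x)).
Numerically y/x = 0.979796, so x* = 27/(4.8 + 10·0.979796) = 1.8496 and y* = 0.979796·1.8496 = 1.8122.

y* = 1.8122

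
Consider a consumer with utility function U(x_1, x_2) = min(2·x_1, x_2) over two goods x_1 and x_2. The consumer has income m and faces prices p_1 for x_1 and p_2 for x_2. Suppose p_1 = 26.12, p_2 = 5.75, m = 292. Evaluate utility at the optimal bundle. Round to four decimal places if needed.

Demand: x_1*(p_1,p_2,m) = m/(p_1 + 2·p_2), x_2* = 2·m/(p_1 + 2·p_2).
Here 26.12 + 2·5.75 = 37.62, giving x_1* = 7.7618 and x_2* = 15.5237.
Utility at the optimum: U(7.7618, 15.5237) = 15.5237.

V = 15.5237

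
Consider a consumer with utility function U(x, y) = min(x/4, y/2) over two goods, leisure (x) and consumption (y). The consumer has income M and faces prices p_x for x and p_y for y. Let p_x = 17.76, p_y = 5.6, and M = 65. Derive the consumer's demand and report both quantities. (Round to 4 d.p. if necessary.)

x* = 3.1615, y* = 1.5807

With perfect complements, no substitution: consume in ratio x:y = 4:2.
Budget: p_x·x + p_y·(1/2)·x = M, so (4·p_x + 2·p_y)·x = 4·M.
Demand: x*(p_x,p_y,M) = 4·M/(4·p_x + 2·p_y), y* = 2·M/(4·p_x + 2·p_y).
Here 4·17.76 + 2·5.6 = 82.24, giving x* = 3.1615 and y* = 1.5807.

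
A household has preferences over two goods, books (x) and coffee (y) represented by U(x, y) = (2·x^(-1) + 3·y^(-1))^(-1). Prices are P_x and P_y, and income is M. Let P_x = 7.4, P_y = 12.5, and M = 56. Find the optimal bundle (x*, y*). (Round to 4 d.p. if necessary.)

MU_x ∝ 2·x^(-2), MU_y ∝ 3·y^(-2), so MRS = (2/3)·(y/x)^(2) = P_x/P_y.
Hence y/x = ((3/2)·P_x/P_y)^(1/(2)), i.e. raised to the 0.5 power.
With the ratio pinned down, the budget gives x* = M/(P_x + P_y·(y/x)) and y* = (y/x)·x*.
Numerically y/x = 0.942338, so x* = 56/(7.4 + 12.5·0.942338) = 2.9198 and y* = 0.942338·2.9198 = 2.7515.

x* = 2.9198, y* = 2.7515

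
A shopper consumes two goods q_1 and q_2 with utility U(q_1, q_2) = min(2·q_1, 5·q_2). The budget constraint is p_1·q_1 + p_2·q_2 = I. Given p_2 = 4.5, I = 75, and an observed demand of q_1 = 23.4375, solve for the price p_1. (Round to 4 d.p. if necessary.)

Leontief preferences: the optimum is at the kink where q_1/5 = q_2/2, i.e. q_2 = (2/5)·q_1.
Budget: p_1·q_1 + p_2·(2/5)·q_1 = I, so (5·p_1 + 2·p_2)·q_1 = 5·I.
Demand: q_1*(p_1,p_2,I) = 5·I/(5·p_1 + 2·p_2), q_2* = 2·I/(5·p_1 + 2·p_2).
Set q_1* = 23.4375 in the demand function and solve for p_1: p_1 = 1.4.

p_1 = 1.4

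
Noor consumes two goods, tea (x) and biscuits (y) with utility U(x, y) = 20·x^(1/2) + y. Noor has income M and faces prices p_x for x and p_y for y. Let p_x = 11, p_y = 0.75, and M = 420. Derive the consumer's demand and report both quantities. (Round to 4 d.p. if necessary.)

Utility is quasi-linear in y; the FOC for x is 10/√x = p_x/p_y.
Solve: √x = 10·p_y/p_x, so x*(p_x,p_y) = (10·p_y/p_x)², and y* = (M − p_x·x*)/p_y.
Plugging in: x* = (10·0.75/11)² = 0.4649, y* = 553.1818.

x* = 0.4649, y* = 553.1818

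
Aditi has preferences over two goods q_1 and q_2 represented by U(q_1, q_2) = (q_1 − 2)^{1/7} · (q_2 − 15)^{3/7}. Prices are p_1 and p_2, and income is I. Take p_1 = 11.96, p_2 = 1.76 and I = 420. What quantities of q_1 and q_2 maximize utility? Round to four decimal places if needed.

q_1* = 9.7274, q_2* = 172.5341

This is Cobb-Douglas in (q_1−2, q_2−15): tangency gives 1/7·p_2·(q_2−15) = 3/7·p_1·(q_1−2).
Substituting into the budget: q_1* = 2 + 0.25·(I − 2·p_1 − 15·p_2)/p_1, and q_2* = 15 + 0.75·(…)/p_2.
Discretionary income = 420 − 2·11.96 − 15·1.76 = 369.68; q_1* = 2 + 0.25·369.68/11.96 = 9.7274; q_2* = 15 + 0.75·369.68/1.76 = 172.5341.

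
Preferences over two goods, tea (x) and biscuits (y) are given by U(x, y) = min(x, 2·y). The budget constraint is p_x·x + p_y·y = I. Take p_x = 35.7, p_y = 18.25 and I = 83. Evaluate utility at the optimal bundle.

V = 1.8516

Demand: x*(p_x,p_y,I) = 2·I/(2·p_x + p_y), y* = I/(2·p_x + p_y).
Here 2·35.7 + 18.25 = 89.65, giving x* = 1.8516 and y* = 0.9258.
Utility at the optimum: U(1.8516, 0.9258) = 1.8516.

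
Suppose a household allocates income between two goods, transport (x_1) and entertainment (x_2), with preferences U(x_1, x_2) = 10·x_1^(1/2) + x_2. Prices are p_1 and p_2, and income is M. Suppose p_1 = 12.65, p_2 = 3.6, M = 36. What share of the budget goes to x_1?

Solve: √x_1 = 5·p_2/p_1, so x_1*(p_1,p_2) = (5·p_2/p_1)², and x_2* = (M − p_1·x_1*)/p_2.
Plugging in: x_1* = (5·3.6/12.65)² = 2.0247, x_2* = 2.8854.
Expenditure on x_1: 12.65·2.0247 = 25.6126; share = 0.7115.

share on x_1 = 0.7115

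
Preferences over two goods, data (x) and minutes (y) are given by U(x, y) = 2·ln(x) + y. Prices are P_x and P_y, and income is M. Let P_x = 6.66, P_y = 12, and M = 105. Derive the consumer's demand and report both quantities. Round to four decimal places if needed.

Set MRS = P_x/P_y: (2/x)/1 = P_x/P_y.
So x*(P_x,P_y) = 2·P_y/P_x, independent of income; and y* = (M − 2·P_y)/P_y.
At the given prices: x* = 2·12/6.66 = 3.6036, and y* = 6.75.

x* = 3.6036, y* = 6.75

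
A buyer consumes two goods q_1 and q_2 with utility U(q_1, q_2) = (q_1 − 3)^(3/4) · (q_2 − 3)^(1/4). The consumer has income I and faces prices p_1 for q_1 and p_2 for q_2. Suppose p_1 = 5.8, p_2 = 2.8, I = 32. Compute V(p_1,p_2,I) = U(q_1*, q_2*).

V = 0.7308

This is Cobb-Douglas in (q_1−3, q_2−3): tangency gives 0.75·p_2·(q_2−3) = 0.25·p_1·(q_1−3).
After buying the subsistence bundle (3, 3), a share 0.75 of the remaining income goes to q_1: q_1* = 3 + 0.75·(I − 3p_1 − 3p_2)/p_1.
Discretionary income = 32 − 3·5.8 − 3·2.8 = 6.2; q_1* = 3 + 0.75·6.2/5.8 = 3.8017; q_2* = 3 + 0.25·6.2/2.8 = 3.5536.
Utility at the optimum: U(3.8017, 3.5536) = 0.7308.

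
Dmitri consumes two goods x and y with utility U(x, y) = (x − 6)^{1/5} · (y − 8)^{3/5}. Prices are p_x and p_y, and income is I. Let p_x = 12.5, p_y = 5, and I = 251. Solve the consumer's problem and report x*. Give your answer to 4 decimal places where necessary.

Let x' = x−6, y' = y−8. MRS = (1/3)·y'/x' = p_x/p_y.
Substituting into the budget: x* = 6 + 0.25·(I − 6·p_x − 8·p_y)/p_x, and y* = 8 + 0.75·(…)/p_y.
Discretionary income = 251 − 6·12.5 − 8·5 = 136; x* = 6 + 0.25·136/12.5 = 8.72.

x* = 8.72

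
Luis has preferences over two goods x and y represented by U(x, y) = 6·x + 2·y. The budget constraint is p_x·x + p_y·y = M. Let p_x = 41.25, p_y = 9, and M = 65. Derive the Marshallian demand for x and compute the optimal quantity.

x* = 0

Perfect substitutes: compare marginal utility per dollar. 6/p_x vs 2/p_y → 0.1455 vs 0.2222.
y gives more utility per dollar, so spend all income on y: y* = M/p_y, x* = 0.
Numerically: x* = 0, y* = 7.2222.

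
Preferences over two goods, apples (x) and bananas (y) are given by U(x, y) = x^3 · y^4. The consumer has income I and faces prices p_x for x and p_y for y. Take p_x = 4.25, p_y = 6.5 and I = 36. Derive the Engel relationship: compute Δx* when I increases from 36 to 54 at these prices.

Δx* = 1.8151

Tangency: MRS = (3/4)·y/x = p_x/p_y.
Rearranging, p_y·y = (4/3)·p_x·x. Substituting into the budget gives p_x·x·(1 + (4/3)) = I.
Demand: x*(p_x,p_y,I) = 3/7·I/p_x and y* = 4/7·I/p_y.
At p_x=4.25, p_y=6.5, I=36: x* = 3/7·36/4.25 = 3.6303.
At I' = 54: x* = 5.4454. Change: 5.4454 − 3.6303 = 1.8151.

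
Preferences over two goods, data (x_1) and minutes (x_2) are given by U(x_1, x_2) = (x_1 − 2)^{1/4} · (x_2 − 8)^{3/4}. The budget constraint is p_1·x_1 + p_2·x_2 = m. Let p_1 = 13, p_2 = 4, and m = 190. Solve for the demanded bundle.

MRS = (1/3)·(x_2−8)/(x_1−2). Tangency with p_1/p_2 gives x_2−8 = 3·(p_1/p_2)·(x_1−2).
Substituting into the budget: x_1* = 2 + 0.25·(m − 2·p_1 − 8·p_2)/p_1, and x_2* = 8 + 0.75·(…)/p_2.
Discretionary income = 190 − 2·13 − 8·4 = 132; x_1* = 2 + 0.25·132/13 = 4.5385; x_2* = 8 + 0.75·132/4 = 32.75.

x_1* = 4.5385, x_2* = 32.75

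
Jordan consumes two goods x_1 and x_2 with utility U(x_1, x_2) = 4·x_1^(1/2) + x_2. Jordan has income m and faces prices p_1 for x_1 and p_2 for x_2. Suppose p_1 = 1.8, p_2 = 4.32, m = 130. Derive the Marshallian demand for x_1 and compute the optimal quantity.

MU_x_1 = 2/√x_1, MU_x_2 = 1. Tangency: 2/√x_1 = p_1/p_2.
Solve: √x_1 = 2·p_2/p_1, so x_1*(p_1,p_2) = (2·p_2/p_1)², and x_2* = (m − p_1·x_1*)/p_2.
Plugging in: x_1* = (2·4.32/1.8)² = 23.04.

x_1* = 23.04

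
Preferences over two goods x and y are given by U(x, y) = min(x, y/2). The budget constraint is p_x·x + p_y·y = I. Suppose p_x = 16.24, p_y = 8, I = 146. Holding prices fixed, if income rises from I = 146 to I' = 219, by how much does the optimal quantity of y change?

Demand: x*(p_x,p_y,I) = I/(p_x + 2·p_y), y* = 2·I/(p_x + 2·p_y).
Here 16.24 + 2·8 = 32.24, giving y* = 9.0571.
At I' = 219: y* = 13.5856. Change: 13.5856 − 9.0571 = 4.5285.

Δy* = 4.5285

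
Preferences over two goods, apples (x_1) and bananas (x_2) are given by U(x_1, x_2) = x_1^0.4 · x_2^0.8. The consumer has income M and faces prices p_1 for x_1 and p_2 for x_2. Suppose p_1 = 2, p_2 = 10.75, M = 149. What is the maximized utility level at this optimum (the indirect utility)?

MU_x_1/MU_x_2 = (0.4·x_2)/(0.8·x_1); tangency sets this equal to p_1/p_2.
Rearranging, p_2·x_2 = 2·p_1·x_1. Substituting into the budget gives p_1·x_1·(1 + 2) = M.
Demand: x_1*(p_1,p_2,M) = 1/3·M/p_1 and x_2* = 2/3·M/p_2.
At p_1=2, p_2=10.75, M=149: x_1* = 1/3·149/2 = 24.8333, x_2* = 9.2403.
Utility at the optimum: U(24.8333, 9.2403) = 21.4074.

V = 21.4074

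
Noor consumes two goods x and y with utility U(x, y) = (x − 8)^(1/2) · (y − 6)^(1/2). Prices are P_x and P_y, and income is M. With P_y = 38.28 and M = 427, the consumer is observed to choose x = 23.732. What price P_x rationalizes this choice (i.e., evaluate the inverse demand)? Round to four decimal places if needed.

Let x' = x−8, y' = y−6. MRS = y'/x' = P_x/P_y.
Substituting into the budget: x* = 8 + 0.5·(M − 8·P_x − 6·P_y)/P_x, and y* = 6 + 0.5·(…)/P_y.
Set x* = 23.732 in the demand function and solve for P_x: P_x = 5.

P_x = 5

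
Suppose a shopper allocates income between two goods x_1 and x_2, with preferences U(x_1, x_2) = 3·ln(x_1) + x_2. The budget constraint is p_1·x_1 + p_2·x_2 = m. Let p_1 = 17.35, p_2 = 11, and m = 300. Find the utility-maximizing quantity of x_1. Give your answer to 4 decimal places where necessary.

Set MRS = p_1/p_2: (3/x_1)/1 = p_1/p_2.
So x_1*(p_1,p_2) = 3·p_2/p_1, independent of income; and x_2* = (m − 3·p_2)/p_2.
At the given prices: x_1* = 3·11/17.35 = 1.902.

x_1* = 1.902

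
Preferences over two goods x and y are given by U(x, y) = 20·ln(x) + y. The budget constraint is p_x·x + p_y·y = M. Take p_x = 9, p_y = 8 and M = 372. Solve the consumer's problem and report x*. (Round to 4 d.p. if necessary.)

MU_x = 20/x, MU_y = 1. Tangency: 20/x = p_x/p_y.
So x*(p_x,p_y) = 20·p_y/p_x, independent of income; and y* = (M − 20·p_y)/p_y.
At the given prices: x* = 20·8/9 = 17.7778.

x* = 17.7778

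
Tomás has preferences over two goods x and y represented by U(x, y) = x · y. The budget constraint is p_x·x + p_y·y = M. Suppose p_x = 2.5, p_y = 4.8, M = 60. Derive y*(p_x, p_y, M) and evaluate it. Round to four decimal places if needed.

y* = 6.25

At p_x=2.5, p_y=4.8, M=60: y* = 0.5·60/4.8 = 6.25.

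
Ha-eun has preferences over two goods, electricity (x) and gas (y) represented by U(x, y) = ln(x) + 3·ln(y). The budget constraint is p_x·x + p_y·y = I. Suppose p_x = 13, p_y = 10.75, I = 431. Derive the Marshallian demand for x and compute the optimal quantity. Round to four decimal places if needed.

x* = 8.2885

MU_x/MU_y = (y)/(3·x); tangency sets this equal to p_x/p_y.
Rearranging, p_y·y = 3·p_x·x. Substituting into the budget gives p_x·x·(1 + 3) = I.
Demand: x*(p_x,p_y,I) = 0.25·I/p_x and y* = 0.75·I/p_y.
At p_x=13, p_y=10.75, I=431: x* = 0.25·431/13 = 8.2885.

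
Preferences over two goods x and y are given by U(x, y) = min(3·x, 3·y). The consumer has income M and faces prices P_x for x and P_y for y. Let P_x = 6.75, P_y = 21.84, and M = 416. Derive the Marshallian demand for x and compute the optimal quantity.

Demand: x*(P_x,P_y,M) = 3·M/(3·P_x + 3·P_y), y* = 3·M/(3·P_x + 3·P_y).
Here 3·6.75 + 3·21.84 = 85.77, giving x* = 14.5505.

x* = 14.5505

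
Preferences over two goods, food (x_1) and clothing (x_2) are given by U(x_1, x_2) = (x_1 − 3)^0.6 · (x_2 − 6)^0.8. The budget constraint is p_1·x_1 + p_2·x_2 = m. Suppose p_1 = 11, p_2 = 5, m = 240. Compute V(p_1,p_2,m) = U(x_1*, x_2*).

V = 35.313

MRS = (3/4)·(x_2−6)/(x_1−3). Tangency with p_1/p_2 gives x_2−6 = (4/3)·(p_1/p_2)·(x_1−3).
After buying the subsistence bundle (3, 6), a share 3/7 of the remaining income goes to x_1: x_1* = 3 + 3/7·(m − 3p_1 − 6p_2)/p_1.
Discretionary income = 240 − 3·11 − 6·5 = 177; x_1* = 3 + 3/7·177/11 = 9.8961; x_2* = 6 + 4/7·177/5 = 26.2286.
Utility at the optimum: U(9.8961, 26.2286) = 35.313.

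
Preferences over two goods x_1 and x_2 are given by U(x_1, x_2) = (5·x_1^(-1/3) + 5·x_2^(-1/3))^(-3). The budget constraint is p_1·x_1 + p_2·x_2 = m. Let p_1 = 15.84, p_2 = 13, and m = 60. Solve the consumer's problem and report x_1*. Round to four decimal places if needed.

Numerically x_2/x_1 = 1.159735, so x_1* = 60/(15.84 + 13·1.159735) = 1.9407.

x_1* = 1.9407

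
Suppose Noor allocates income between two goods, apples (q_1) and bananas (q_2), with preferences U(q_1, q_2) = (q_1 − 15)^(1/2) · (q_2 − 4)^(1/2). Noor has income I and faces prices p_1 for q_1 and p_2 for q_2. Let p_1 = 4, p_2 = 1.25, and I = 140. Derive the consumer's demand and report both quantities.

Let q_1' = q_1−15, q_2' = q_2−4. MRS = q_2'/q_1' = p_1/p_2.
Substituting into the budget: q_1* = 15 + 0.5·(I − 15·p_1 − 4·p_2)/p_1, and q_2* = 4 + 0.5·(…)/p_2.
Discretionary income = 140 − 15·4 − 4·1.25 = 75; q_1* = 15 + 0.5·75/4 = 24.375; q_2* = 4 + 0.5·75/1.25 = 34.

q_1* = 24.375, q_2* = 34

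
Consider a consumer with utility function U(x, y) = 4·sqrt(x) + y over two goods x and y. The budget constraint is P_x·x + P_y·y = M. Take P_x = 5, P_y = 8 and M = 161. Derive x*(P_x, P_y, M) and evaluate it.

Utility is quasi-linear in y; the FOC for x is 2/√x = P_x/P_y.
Solve: √x = 2·P_y/P_x, so x*(P_x,P_y) = (2·P_y/P_x)², and y* = (M − P_x·x*)/P_y.
Plugging in: x* = (2·8/5)² = 10.24.

x* = 10.24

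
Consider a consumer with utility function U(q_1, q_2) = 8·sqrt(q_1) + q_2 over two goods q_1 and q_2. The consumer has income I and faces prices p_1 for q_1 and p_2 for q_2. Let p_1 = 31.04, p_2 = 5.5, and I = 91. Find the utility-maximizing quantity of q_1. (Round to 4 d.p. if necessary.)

Thus q_1* = (4·p_2/p_1)² — independent of I — with the rest of income spent on q_2.
Plugging in: q_1* = (4·5.5/31.04)² = 0.5023.

q_1* = 0.5023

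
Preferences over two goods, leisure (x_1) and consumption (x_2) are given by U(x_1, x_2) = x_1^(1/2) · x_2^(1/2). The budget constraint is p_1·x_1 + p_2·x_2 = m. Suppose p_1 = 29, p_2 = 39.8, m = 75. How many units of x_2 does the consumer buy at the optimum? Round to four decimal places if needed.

x_2* = 0.9422

Tangency: MRS = x_2/x_1 = p_1/p_2.
Rearranging, p_2·x_2 = p_1·x_1. Substituting into the budget gives p_1·x_1·(1 + 1) = m.
Demand: x_1*(p_1,p_2,m) = 0.5·m/p_1 and x_2* = 0.5·m/p_2.
At p_1=29, p_2=39.8, m=75: x_2* = 0.5·75/39.8 = 0.9422.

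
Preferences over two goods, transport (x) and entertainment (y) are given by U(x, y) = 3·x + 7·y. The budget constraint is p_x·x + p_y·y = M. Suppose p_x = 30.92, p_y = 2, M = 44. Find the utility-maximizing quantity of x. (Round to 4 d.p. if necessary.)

x* = 0

Perfect substitutes: compare marginal utility per dollar. 3/p_x vs 7/p_y → 0.097 vs 3.5.
y gives more utility per dollar, so spend all income on y: y* = M/p_y, x* = 0.
Numerically: x* = 0, y* = 22.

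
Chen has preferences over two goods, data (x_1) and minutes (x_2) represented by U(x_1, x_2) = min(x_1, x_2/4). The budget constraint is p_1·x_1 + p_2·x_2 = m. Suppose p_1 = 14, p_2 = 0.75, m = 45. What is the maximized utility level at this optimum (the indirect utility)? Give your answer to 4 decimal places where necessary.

With perfect complements, no substitution: consume in ratio x_1:x_2 = 1:4.
Budget: p_1·x_1 + p_2·4·x_1 = m, so (p_1 + 4·p_2)·x_1 = m.
Demand: x_1*(p_1,p_2,m) = m/(p_1 + 4·p_2), x_2* = 4·m/(p_1 + 4·p_2).
Here 14 + 4·0.75 = 17, giving x_1* = 2.6471 and x_2* = 10.5882.
Utility at the optimum: U(2.6471, 10.5882) = 2.6471.

V = 2.6471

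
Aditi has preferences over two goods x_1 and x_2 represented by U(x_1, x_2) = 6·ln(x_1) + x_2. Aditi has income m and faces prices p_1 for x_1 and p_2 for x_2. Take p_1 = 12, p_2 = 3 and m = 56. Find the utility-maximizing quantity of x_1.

x_1* = 1.5

Set MRS = p_1/p_2: (6/x_1)/1 = p_1/p_2.
So x_1*(p_1,p_2) = 6·p_2/p_1, independent of income; and x_2* = (m − 6·p_2)/p_2.
At the given prices: x_1* = 6·3/12 = 1.5.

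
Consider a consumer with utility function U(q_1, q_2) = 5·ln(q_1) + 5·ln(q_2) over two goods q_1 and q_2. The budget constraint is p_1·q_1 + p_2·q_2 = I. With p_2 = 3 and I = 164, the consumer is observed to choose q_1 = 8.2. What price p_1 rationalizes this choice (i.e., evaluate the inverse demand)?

The MRS is q_2/q_1. Set MRS = p_1/p_2.
So 5·p_2·q_2 = 5·p_1·q_1; combined with the budget, a share 0.5 of income goes to q_1.
Demand: q_1*(p_1,p_2,I) = 0.5·I/p_1 and q_2* = 0.5·I/p_2.
Set q_1* = 8.2 in the demand function and solve for p_1: p_1 = 10.

p_1 = 10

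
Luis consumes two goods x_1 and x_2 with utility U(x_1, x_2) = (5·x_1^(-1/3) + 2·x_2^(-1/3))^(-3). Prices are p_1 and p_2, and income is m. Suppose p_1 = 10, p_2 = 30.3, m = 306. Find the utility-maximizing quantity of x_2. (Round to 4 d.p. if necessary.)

MRS = MU_x_1/MU_x_2 = (5/2)·(x_2/x_1)^(4/3). Set equal to p_1/p_2.
Hence x_2/x_1 = ((2/5)·p_1/p_2)^(1/(4/3)), i.e. raised to the 0.75 power.
Substitute x_2 = (x_2/x_1)·x_1 into the budget: x_1* = m/(p_1 + p_2·(x_2/x_1)).
Numerically x_2/x_1 = 0.21901, so x_1* = 306/(10 + 30.3·0.21901) = 18.3939 and x_2* = 0.21901·18.3939 = 4.0284.

x_2* = 4.0284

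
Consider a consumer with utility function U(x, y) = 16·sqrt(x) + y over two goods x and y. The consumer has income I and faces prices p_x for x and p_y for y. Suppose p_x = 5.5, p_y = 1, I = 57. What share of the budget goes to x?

Utility is quasi-linear in y; the FOC for x is 8/√x = p_x/p_y.
Thus x* = (8·p_y/p_x)² — independent of I — with the rest of income spent on y.
Plugging in: x* = (8·1/5.5)² = 2.1157, y* = 45.3636.
Expenditure on x: 5.5·2.1157 = 11.6364; share = 0.2041.

share on x = 0.2041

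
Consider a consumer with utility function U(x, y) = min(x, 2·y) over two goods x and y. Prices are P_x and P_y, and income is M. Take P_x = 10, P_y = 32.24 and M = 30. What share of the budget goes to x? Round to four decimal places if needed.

share on x = 0.3828

Demand: x*(P_x,P_y,M) = 2·M/(2·P_x + P_y), y* = M/(2·P_x + P_y).
Here 2·10 + 32.24 = 52.24, giving x* = 1.1485 and y* = 0.5743.
Expenditure on x: 10·1.1485 = 11.4855; share = 0.3828.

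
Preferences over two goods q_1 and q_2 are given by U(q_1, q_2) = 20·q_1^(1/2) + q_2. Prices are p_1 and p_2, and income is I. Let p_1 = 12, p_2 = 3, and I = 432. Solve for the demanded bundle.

Utility is quasi-linear in q_2; the FOC for q_1 is 10/√q_1 = p_1/p_2.
Solve: √q_1 = 10·p_2/p_1, so q_1*(p_1,p_2) = (10·p_2/p_1)², and q_2* = (I − p_1·q_1*)/p_2.
Plugging in: q_1* = (10·3/12)² = 6.25, q_2* = 119.

q_1* = 6.25, q_2* = 119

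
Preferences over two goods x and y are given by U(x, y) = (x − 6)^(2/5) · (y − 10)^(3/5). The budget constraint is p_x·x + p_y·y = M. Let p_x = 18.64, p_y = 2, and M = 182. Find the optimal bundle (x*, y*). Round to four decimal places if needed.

Let x' = x−6, y' = y−10. MRS = (2/3)·y'/x' = p_x/p_y.
After buying the subsistence bundle (6, 10), a share 0.4 of the remaining income goes to x: x* = 6 + 0.4·(M − 6p_x − 10p_y)/p_x.
Discretionary income = 182 − 6·18.64 − 10·2 = 50.16; x* = 6 + 0.4·50.16/18.64 = 7.0764; y* = 10 + 0.6·50.16/2 = 25.048.

x* = 7.0764, y* = 25.048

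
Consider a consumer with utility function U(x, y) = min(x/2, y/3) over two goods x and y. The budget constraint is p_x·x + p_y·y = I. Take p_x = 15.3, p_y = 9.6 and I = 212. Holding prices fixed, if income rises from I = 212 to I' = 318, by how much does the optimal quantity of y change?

Leontief preferences: the optimum is at the kink where x/2 = y/3, i.e. y = (3/2)·x.
Budget: p_x·x + p_y·(3/2)·x = I, so (2·p_x + 3·p_y)·x = 2·I.
Demand: x*(p_x,p_y,I) = 2·I/(2·p_x + 3·p_y), y* = 3·I/(2·p_x + 3·p_y).
Here 2·15.3 + 3·9.6 = 59.4, giving y* = 10.7071.
At I' = 318: y* = 16.0606. Change: 16.0606 − 10.7071 = 5.3535.

Δy* = 5.3535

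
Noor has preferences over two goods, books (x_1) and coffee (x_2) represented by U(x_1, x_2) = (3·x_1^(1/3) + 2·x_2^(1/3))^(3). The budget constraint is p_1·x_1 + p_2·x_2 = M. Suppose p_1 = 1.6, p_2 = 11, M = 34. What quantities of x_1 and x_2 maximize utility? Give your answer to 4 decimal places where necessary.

MU_x_1 ∝ 3·x_1^(-2/3), MU_x_2 ∝ 2·x_2^(-2/3), so MRS = (3/2)·(x_2/x_1)^(2/3) = p_1/p_2.
Hence x_2/x_1 = ((2/3)·p_1/p_2)^(1/(2/3)), i.e. raised to the 1.5 power.
With the ratio pinned down, the budget gives x_1* = M/(p_1 + p_2·(x_2/x_1)) and x_2* = (x_2/x_1)·x_1*.
Numerically x_2/x_1 = 0.030196, so x_1* = 34/(1.6 + 11·0.030196) = 17.5969 and x_2* = 0.030196·17.5969 = 0.5314.

x_1* = 17.5969, x_2* = 0.5314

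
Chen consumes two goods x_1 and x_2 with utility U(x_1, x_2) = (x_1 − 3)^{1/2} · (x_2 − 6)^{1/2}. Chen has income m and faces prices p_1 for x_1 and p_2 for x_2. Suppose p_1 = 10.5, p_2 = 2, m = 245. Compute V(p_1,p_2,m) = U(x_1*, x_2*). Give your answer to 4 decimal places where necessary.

This is Cobb-Douglas in (x_1−3, x_2−6): tangency gives 0.5·p_2·(x_2−6) = 0.5·p_1·(x_1−3).
After buying the subsistence bundle (3, 6), a share 0.5 of the remaining income goes to x_1: x_1* = 3 + 0.5·(m − 3p_1 − 6p_2)/p_1.
Discretionary income = 245 − 3·10.5 − 6·2 = 201.5; x_1* = 3 + 0.5·201.5/10.5 = 12.5952; x_2* = 6 + 0.5·201.5/2 = 56.375.
Utility at the optimum: U(12.5952, 56.375) = 21.9855.

V = 21.9855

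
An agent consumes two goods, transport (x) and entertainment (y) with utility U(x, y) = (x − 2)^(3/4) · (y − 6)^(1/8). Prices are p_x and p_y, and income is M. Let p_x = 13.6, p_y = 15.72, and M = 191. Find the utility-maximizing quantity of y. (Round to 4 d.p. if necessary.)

y* = 6.6314

This is Cobb-Douglas in (x−2, y−6): tangency gives 0.75·p_y·(y−6) = 0.125·p_x·(x−2).
After buying the subsistence bundle (2, 6), a share 6/7 of the remaining income goes to x: x* = 2 + 6/7·(M − 2p_x − 6p_y)/p_x.
Discretionary income = 191 − 2·13.6 − 6·15.72 = 69.48; y* = 6 + 1/7·69.48/15.72 = 6.6314.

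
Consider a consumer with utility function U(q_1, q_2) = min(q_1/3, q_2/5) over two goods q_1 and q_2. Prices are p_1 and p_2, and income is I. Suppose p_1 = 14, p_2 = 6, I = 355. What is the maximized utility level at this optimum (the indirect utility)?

V = 4.9306

With perfect complements, no substitution: consume in ratio q_1:q_2 = 3:5.
Budget: p_1·q_1 + p_2·(5/3)·q_1 = I, so (3·p_1 + 5·p_2)·q_1 = 3·I.
Demand: q_1*(p_1,p_2,I) = 3·I/(3·p_1 + 5·p_2), q_2* = 5·I/(3·p_1 + 5·p_2).
Here 3·14 + 5·6 = 72, giving q_1* = 14.7917 and q_2* = 24.6528.
Utility at the optimum: U(14.7917, 24.6528) = 4.9306.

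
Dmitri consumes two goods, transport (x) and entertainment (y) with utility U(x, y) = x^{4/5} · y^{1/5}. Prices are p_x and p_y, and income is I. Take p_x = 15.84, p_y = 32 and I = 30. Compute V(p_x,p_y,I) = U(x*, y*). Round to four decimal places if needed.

The MRS is 4·y/x. Set MRS = p_x/p_y.
Rearranging, p_y·y = (1/4)·p_x·x. Substituting into the budget gives p_x·x·(1 + (1/4)) = I.
Demand: x*(p_x,p_y,I) = 0.8·I/p_x and y* = 0.2·I/p_y.
At p_x=15.84, p_y=32, I=30: x* = 0.8·30/15.84 = 1.5152, y* = 0.1875.
Utility at the optimum: U(1.5152, 0.1875) = 0.9976.

V = 0.9976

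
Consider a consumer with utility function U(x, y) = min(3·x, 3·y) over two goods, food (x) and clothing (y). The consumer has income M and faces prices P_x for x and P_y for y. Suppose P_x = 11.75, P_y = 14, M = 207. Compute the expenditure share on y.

With perfect complements, no substitution: consume in ratio x:y = 3:3.
Budget: P_x·x + P_y·x = M, so (3·P_x + 3·P_y)·x = 3·M.
Demand: x*(P_x,P_y,M) = 3·M/(3·P_x + 3·P_y), y* = 3·M/(3·P_x + 3·P_y).
Here 3·11.75 + 3·14 = 77.25, giving x* = 8.0388 and y* = 8.0388.
Expenditure on y: 14·8.0388 = 112.5437; share = 0.5437.

share on y = 0.5437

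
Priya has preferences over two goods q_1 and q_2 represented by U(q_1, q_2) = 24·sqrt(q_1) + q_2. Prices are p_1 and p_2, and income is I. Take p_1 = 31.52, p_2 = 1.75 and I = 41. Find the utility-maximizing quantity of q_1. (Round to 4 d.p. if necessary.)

q_1* = 0.4439

Set MRS = p_1/p_2: 12·q_1^(−1/2) = p_1/p_2.
Solve: √q_1 = 12·p_2/p_1, so q_1*(p_1,p_2) = (12·p_2/p_1)², and q_2* = (I − p_1·q_1*)/p_2.
Plugging in: q_1* = (12·1.75/31.52)² = 0.4439.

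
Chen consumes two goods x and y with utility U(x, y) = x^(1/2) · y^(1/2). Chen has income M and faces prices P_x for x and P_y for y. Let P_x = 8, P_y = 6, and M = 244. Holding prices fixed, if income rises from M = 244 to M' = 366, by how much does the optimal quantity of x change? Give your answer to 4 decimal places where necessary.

The MRS is y/x. Set MRS = P_x/P_y.
Rearranging, P_y·y = P_x·x. Substituting into the budget gives P_x·x·(1 + 1) = M.
Demand: x*(P_x,P_y,M) = 0.5·M/P_x and y* = 0.5·M/P_y.
At P_x=8, P_y=6, M=244: x* = 0.5·244/8 = 15.25.
At M' = 366: x* = 22.875. Change: 22.875 − 15.25 = 7.625.

Δx* = 7.625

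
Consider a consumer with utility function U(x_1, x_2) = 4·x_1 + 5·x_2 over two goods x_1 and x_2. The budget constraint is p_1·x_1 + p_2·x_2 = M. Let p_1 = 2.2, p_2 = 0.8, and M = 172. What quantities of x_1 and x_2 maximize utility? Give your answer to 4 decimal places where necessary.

x_1* = 0, x_2* = 215

Linear utility — the consumer picks whichever good has higher MU/price: 4/2.2 = 1.8182 vs 5/0.8 = 6.25.
x_2 gives more utility per dollar, so spend all income on x_2: x_2* = M/p_2, x_1* = 0.
Numerically: x_1* = 0, x_2* = 215.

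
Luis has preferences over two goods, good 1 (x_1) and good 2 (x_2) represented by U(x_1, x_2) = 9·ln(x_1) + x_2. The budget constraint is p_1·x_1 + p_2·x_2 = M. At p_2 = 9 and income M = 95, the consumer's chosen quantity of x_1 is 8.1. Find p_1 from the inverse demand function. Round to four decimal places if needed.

p_1 = 10

MU_x_1 = 9/x_1, MU_x_2 = 1. Tangency: 9/x_1 = p_1/p_2.
So x_1*(p_1,p_2) = 9·p_2/p_1, independent of income; and x_2* = (M − 9·p_2)/p_2.
Set x_1* = 8.1 in the demand function and solve for p_1: p_1 = 10.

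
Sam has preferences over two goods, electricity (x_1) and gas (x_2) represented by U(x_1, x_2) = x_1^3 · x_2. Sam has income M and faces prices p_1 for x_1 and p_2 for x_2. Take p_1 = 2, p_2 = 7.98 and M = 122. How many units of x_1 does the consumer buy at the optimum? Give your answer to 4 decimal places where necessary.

x_1* = 45.75

Tangency: MRS = 3·x_2/x_1 = p_1/p_2.
So 3·p_2·x_2 = p_1·x_1; combined with the budget, a share 0.75 of income goes to x_1.
Demand: x_1*(p_1,p_2,M) = 0.75·M/p_1 and x_2* = 0.25·M/p_2.
At p_1=2, p_2=7.98, M=122: x_1* = 0.75·122/2 = 45.75.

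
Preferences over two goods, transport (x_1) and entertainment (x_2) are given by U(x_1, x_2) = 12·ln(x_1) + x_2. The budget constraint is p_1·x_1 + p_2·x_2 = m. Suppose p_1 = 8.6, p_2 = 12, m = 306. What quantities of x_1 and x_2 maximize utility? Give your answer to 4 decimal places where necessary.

MU_x_1 = 12/x_1, MU_x_2 = 1. Tangency: 12/x_1 = p_1/p_2.
So x_1*(p_1,p_2) = 12·p_2/p_1, independent of income; and x_2* = (m − 12·p_2)/p_2.
At the given prices: x_1* = 12·12/8.6 = 16.7442, and x_2* = 13.5.

x_1* = 16.7442, x_2* = 13.5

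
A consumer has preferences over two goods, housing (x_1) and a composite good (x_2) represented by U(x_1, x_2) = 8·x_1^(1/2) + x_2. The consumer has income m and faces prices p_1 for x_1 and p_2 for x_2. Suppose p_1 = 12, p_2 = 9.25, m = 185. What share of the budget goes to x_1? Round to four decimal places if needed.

share on x_1 = 0.6167

Plugging in: x_1* = (4·9.25/12)² = 9.5069, x_2* = 7.6667.
Expenditure on x_1: 12·9.5069 = 114.0833; share = 0.6167.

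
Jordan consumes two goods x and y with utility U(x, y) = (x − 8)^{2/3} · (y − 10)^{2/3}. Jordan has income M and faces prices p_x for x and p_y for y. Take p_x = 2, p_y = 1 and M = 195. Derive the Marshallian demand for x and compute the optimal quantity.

x* = 50.25

This is Cobb-Douglas in (x−8, y−10): tangency gives 2/3·p_y·(y−10) = 2/3·p_x·(x−8).
Substituting into the budget: x* = 8 + 0.5·(M − 8·p_x − 10·p_y)/p_x, and y* = 10 + 0.5·(…)/p_y.
Discretionary income = 195 − 8·2 − 10·1 = 169; x* = 8 + 0.5·169/2 = 50.25.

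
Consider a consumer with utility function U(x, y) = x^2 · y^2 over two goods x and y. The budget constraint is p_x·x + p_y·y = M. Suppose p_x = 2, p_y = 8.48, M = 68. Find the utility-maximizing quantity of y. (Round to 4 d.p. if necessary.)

y* = 4.0094

MU_x/MU_y = (2·y)/(2·x); tangency sets this equal to p_x/p_y.
Rearranging, p_y·y = p_x·x. Substituting into the budget gives p_x·x·(1 + 1) = M.
Demand: x*(p_x,p_y,M) = 0.5·M/p_x and y* = 0.5·M/p_y.
At p_x=2, p_y=8.48, M=68: y* = 0.5·68/8.48 = 4.0094.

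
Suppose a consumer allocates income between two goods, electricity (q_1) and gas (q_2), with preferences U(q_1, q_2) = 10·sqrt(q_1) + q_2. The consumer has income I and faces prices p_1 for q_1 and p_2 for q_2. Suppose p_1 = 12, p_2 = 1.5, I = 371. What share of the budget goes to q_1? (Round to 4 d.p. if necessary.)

MU_q_1 = 5/√q_1, MU_q_2 = 1. Tangency: 5/√q_1 = p_1/p_2.
Solve: √q_1 = 5·p_2/p_1, so q_1*(p_1,p_2) = (5·p_2/p_1)², and q_2* = (I − p_1·q_1*)/p_2.
Plugging in: q_1* = (5·1.5/12)² = 0.3906, q_2* = 244.2083.
Expenditure on q_1: 12·0.3906 = 4.6875; share = 0.0126.

share on q_1 = 0.0126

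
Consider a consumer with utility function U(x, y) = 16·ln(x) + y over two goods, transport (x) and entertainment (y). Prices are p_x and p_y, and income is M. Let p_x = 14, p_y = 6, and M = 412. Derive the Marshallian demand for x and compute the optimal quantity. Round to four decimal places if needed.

x* = 6.8571

Set MRS = p_x/p_y: (16/x)/1 = p_x/p_y.
So x*(p_x,p_y) = 16·p_y/p_x, independent of income; and y* = (M − 16·p_y)/p_y.
At the given prices: x* = 16·6/14 = 6.8571.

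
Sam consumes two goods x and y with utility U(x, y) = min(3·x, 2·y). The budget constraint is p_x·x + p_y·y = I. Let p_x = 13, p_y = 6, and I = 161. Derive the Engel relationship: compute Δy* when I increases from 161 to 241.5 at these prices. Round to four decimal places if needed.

Demand: x*(p_x,p_y,I) = 2·I/(2·p_x + 3·p_y), y* = 3·I/(2·p_x + 3·p_y).
Here 2·13 + 3·6 = 44, giving y* = 10.9773.
At I' = 241.5: y* = 16.4659. Change: 16.4659 − 10.9773 = 5.4886.

Δy* = 5.4886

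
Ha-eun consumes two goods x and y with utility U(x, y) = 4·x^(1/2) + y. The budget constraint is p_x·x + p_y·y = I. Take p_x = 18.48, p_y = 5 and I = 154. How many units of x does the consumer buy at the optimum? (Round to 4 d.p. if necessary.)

x* = 0.2928

Set MRS = p_x/p_y: 2·x^(−1/2) = p_x/p_y.
Solve: √x = 2·p_y/p_x, so x*(p_x,p_y) = (2·p_y/p_x)², and y* = (I − p_x·x*)/p_y.
Plugging in: x* = (2·5/18.48)² = 0.2928.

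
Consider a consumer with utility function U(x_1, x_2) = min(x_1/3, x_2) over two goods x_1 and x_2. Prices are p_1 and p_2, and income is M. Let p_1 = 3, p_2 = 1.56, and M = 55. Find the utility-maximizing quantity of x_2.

x_2* = 5.2083

With perfect complements, no substitution: consume in ratio x_1:x_2 = 3:1.
Budget: p_1·x_1 + p_2·(1/3)·x_1 = M, so (3·p_1 + p_2)·x_1 = 3·M.
Demand: x_1*(p_1,p_2,M) = 3·M/(3·p_1 + p_2), x_2* = M/(3·p_1 + p_2).
Here 3·3 + 1.56 = 10.56, giving x_2* = 5.2083.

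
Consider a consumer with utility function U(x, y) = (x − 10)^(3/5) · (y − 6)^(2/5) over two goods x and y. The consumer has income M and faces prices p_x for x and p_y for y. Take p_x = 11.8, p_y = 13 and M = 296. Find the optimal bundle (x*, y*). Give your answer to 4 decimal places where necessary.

Let x' = x−10, y' = y−6. MRS = (3/2)·y'/x' = p_x/p_y.
After buying the subsistence bundle (10, 6), a share 0.6 of the remaining income goes to x: x* = 10 + 0.6·(M − 10p_x − 6p_y)/p_x.
Discretionary income = 296 − 10·11.8 − 6·13 = 100; x* = 10 + 0.6·100/11.8 = 15.0847; y* = 6 + 0.4·100/13 = 9.0769.

x* = 15.0847, y* = 9.0769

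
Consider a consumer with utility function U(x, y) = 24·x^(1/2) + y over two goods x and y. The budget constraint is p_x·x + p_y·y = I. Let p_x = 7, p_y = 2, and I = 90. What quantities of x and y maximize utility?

x* = 11.7551, y* = 3.8571

Thus x* = (12·p_y/p_x)² — independent of I — with the rest of income spent on y.
Plugging in: x* = (12·2/7)² = 11.7551, y* = 3.8571.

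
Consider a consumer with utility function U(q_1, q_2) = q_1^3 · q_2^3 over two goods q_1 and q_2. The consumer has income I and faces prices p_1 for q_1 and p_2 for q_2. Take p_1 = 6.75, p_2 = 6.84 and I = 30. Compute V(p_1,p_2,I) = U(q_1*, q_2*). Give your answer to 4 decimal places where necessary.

Tangency: MRS = q_2/q_1 = p_1/p_2.
Rearranging, p_2·q_2 = p_1·q_1. Substituting into the budget gives p_1·q_1·(1 + 1) = I.
Demand: q_1*(p_1,p_2,I) = 0.5·I/p_1 and q_2* = 0.5·I/p_2.
At p_1=6.75, p_2=6.84, I=30: q_1* = 0.5·30/6.75 = 2.2222, q_2* = 2.193.
Utility at the optimum: U(2.2222, 2.193) = 115.7359.

V = 115.7359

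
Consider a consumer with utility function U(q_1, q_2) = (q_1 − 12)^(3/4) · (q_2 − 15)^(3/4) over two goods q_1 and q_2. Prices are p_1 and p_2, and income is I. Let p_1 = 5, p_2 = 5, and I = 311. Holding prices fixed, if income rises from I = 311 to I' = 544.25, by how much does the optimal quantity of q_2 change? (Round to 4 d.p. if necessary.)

This is Cobb-Douglas in (q_1−12, q_2−15): tangency gives 0.75·p_2·(q_2−15) = 0.75·p_1·(q_1−12).
After buying the subsistence bundle (12, 15), a share 0.5 of the remaining income goes to q_1: q_1* = 12 + 0.5·(I − 12p_1 − 15p_2)/p_1.
Discretionary income = 311 − 12·5 − 15·5 = 176; q_2* = 15 + 0.5·176/5 = 32.6.
At I' = 544.25: q_2* = 55.925. Change: 55.925 − 32.6 = 23.325.

Δq_2* = 23.325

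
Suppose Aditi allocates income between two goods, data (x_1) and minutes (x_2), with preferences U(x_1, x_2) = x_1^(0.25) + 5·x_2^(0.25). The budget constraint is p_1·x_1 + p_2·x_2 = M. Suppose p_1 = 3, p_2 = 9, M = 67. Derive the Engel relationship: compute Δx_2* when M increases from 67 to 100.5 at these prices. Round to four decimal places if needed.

Δx_2* = 3.185

MRS = MU_x_1/MU_x_2 = (1/5)·(x_2/x_1)^(0.75). Set equal to p_1/p_2.
Solve for the ratio: x_2/x_1 = [5·p_1/p_2]^(4/3).
With the ratio pinned down, the budget gives x_1* = M/(p_1 + p_2·(x_2/x_1)) and x_2* = (x_2/x_1)·x_1*.
Numerically x_2/x_1 = 1.976052, so x_1* = 67/(3 + 9·1.976052) = 3.2236 and x_2* = 1.976052·3.2236 = 6.3699.
At M' = 100.5: x_2* = 9.5549. Change: 9.5549 − 6.3699 = 3.185.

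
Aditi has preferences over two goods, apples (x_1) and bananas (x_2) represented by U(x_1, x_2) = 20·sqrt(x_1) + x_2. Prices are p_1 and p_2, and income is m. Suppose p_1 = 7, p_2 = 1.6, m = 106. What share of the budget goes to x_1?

Solve: √x_1 = 10·p_2/p_1, so x_1*(p_1,p_2) = (10·p_2/p_1)², and x_2* = (m − p_1·x_1*)/p_2.
Plugging in: x_1* = (10·1.6/7)² = 5.2245, x_2* = 43.3929.
Expenditure on x_1: 7·5.2245 = 36.5714; share = 0.345.

share on x_1 = 0.345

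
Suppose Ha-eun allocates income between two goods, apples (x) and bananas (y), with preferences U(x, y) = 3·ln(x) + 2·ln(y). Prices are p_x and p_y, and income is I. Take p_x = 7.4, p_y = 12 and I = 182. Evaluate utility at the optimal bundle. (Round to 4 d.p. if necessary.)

V = 11.6807

The MRS is (3/2)·y/x. Set MRS = p_x/p_y.
So 3·p_y·y = 2·p_x·x; combined with the budget, a share 0.6 of income goes to x.
Demand: x*(p_x,p_y,I) = 0.6·I/p_x and y* = 0.4·I/p_y.
At p_x=7.4, p_y=12, I=182: x* = 0.6·182/7.4 = 14.7568, y* = 6.0667.
Utility at the optimum: U(14.7568, 6.0667) = 11.6807.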